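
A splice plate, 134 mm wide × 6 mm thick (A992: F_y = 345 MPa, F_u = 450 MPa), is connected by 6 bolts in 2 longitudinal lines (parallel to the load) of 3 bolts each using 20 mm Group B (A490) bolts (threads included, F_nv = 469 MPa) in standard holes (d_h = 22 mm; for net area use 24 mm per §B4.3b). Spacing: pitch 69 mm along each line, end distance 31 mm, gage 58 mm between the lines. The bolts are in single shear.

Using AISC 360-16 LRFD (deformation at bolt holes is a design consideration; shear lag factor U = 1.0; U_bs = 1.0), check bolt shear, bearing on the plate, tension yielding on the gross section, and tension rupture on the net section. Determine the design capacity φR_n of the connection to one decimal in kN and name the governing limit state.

Bolt shear: A_b = π(20)²/4 = 314.16 mm². φR_n = 0.75 × 469 × 314.16 × 6 × 1 = 663.0 kN.
Bearing (6 mm plate, F_u = 450 MPa): end bolts L_c = 31 − 22/2 = 20, R_n = min(1.2×20×6×450, 2.4×20×6×450) = 64.8 kN/bolt; interior L_c = 69 − 22 = 47, R_n = 129.6 kN/bolt. φR_n = 0.75 × (2×64.8 + 4×129.6) = 486.0 kN.
Tension yield (gross): A_g = 134×6 = 804 mm². φR_n = 0.90 × 345 × 804 = 249.6 kN.
Tension rupture (net): A_n = (134 − 2×24)×6 = 516 mm² (U = 1.0, A_e = A_n). φR_n = 0.75 × 450 × 516 = 174.2 kN.
Governing: min(663.0, 486.0, 249.6, 174.2) = 174.2 kN → net-section rupture.

174.2 kN (net-section rupture governs)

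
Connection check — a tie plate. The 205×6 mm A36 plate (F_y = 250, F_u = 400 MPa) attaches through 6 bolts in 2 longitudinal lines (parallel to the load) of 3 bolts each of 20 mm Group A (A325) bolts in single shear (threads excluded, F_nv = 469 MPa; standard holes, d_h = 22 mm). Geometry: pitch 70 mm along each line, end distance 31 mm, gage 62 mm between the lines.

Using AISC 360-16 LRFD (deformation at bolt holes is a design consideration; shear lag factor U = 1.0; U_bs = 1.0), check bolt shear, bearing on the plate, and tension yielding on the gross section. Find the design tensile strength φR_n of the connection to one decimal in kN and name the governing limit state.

276.8 kN (gross-section yield governs)

Bolt shear: A_b = π(20)²/4 = 314.16 mm². φR_n = 0.75 × 469 × 314.16 × 6 × 1 = 663.0 kN.
Bearing (6 mm plate, F_u = 400 MPa): end bolts L_c = 31 − 22/2 = 20, R_n = min(1.2×20×6×400, 2.4×20×6×400) = 57.6 kN/bolt; interior L_c = 70 − 22 = 48, R_n = 115.2 kN/bolt. φR_n = 0.75 × (2×57.6 + 4×115.2) = 432.0 kN.
Tension yield (gross): A_g = 205×6 = 1230 mm². φR_n = 0.90 × 250 × 1230 = 276.8 kN.
Governing: min(663.0, 432.0, 276.8) = 276.8 kN → gross-section yield.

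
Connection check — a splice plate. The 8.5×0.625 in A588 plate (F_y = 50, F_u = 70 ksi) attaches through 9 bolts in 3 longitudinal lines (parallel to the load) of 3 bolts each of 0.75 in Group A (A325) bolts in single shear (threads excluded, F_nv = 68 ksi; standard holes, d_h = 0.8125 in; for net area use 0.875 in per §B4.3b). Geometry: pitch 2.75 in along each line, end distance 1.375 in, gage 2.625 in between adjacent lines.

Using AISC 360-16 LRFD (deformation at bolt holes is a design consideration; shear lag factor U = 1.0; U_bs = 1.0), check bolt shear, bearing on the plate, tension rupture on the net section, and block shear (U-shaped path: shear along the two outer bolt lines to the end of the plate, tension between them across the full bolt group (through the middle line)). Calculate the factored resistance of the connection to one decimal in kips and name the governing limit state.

Bolt shear: A_b = π(0.75)²/4 = 0.44179 in². φR_n = 0.75 × 68 × 0.44179 × 9 × 1 = 202.8 kips.
Bearing (0.625 in plate, F_u = 70 ksi): end bolts L_c = 1.375 − 0.8125/2 = 0.96875, R_n = min(1.2×0.96875×0.625×70, 2.4×0.75×0.625×70) = 50.859 kips/bolt; interior L_c = 2.75 − 0.8125 = 1.9375, R_n = 78.75 kips/bolt. φR_n = 0.75 × (3×50.859 + 6×78.75) = 468.8 kips.
Tension rupture (net): A_n = (8.5 − 3×0.875)×0.625 = 3.6719 in² (U = 1.0, A_e = A_n). φR_n = 0.75 × 70 × 3.6719 = 192.8 kips.
Block shear: shear path 2×[1.375+2×2.75] = 2×6.875 in, A_gv = 8.5938, A_nv = 2×(6.875 − 2.5×0.875)×0.625 = 5.8594 in²; tension across gage: (5.25 − 2×0.875)×0.625 = 2.1875 in². R_n = min(0.6×70×5.8594, 0.6×50×8.5938) + 1.0×70×2.1875 = min(246.09, 257.81) + 153.13 = 399.22 kips. φR_n = 0.75 × 399.22 = 299.4 kips.
Governing: min(202.8, 468.8, 192.8, 299.4) = 192.8 kips → net-section rupture.

192.8 kips (net-section rupture governs)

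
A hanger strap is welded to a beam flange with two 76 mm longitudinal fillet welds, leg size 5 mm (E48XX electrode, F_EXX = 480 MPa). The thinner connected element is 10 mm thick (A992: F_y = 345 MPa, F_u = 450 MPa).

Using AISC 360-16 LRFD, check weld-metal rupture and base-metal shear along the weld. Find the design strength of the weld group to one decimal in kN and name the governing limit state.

Weld metal: throat = 0.707×5 = 3.535 mm, L = 2×76 = 152 mm. φR_n = 0.75 × 0.6 × 480 × 3.535 × 152 = 116.1 kN.
Base metal shear (10 mm plate): yield φR_n = 1.0×0.6×345×10×152 = 314.6 kN; rupture φR_n = 0.75×0.6×450×10×152 = 307.8 kN; take 307.8 kN (rupture).
Governing: min(116.1, 307.8) = 116.1 kN → weld metal.

116.1 kN (weld metal governs)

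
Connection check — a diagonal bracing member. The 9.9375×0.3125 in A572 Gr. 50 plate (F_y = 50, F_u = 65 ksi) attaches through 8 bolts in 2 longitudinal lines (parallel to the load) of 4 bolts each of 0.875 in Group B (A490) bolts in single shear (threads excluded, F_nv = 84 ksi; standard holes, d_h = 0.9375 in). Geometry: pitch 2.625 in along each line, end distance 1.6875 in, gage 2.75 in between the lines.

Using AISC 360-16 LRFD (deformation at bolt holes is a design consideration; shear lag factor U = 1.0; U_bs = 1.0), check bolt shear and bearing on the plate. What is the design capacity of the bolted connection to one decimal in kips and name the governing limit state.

229.7 kips (bearing governs)

Bolt shear: A_b = π(0.875)²/4 = 0.60132 in². φR_n = 0.75 × 84 × 0.60132 × 8 × 1 = 303.1 kips.
Bearing (0.3125 in plate, F_u = 65 ksi): end bolts L_c = 1.6875 − 0.9375/2 = 1.21875, R_n = min(1.2×1.21875×0.3125×65, 2.4×0.875×0.3125×65) = 29.707 kips/bolt; interior L_c = 2.625 − 0.9375 = 1.6875, R_n = 41.133 kips/bolt. φR_n = 0.75 × (2×29.707 + 6×41.133) = 229.7 kips.
Governing: min(303.1, 229.7) = 229.7 kips → bearing.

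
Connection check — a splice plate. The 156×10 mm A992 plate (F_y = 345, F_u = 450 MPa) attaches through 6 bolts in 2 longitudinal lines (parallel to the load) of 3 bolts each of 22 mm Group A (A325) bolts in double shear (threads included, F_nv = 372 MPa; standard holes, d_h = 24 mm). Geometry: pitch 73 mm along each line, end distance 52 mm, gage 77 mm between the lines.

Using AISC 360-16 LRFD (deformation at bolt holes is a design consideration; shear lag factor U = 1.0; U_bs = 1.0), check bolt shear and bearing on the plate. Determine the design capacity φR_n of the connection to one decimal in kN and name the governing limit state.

1036.8 kN (bearing governs)

Bolt shear: A_b = π(22)²/4 = 380.13 mm². φR_n = 0.75 × 372 × 380.13 × 6 × 2 = 1272.7 kN.
Bearing (10 mm plate, F_u = 450 MPa): end bolts L_c = 52 − 24/2 = 40, R_n = min(1.2×40×10×450, 2.4×22×10×450) = 216 kN/bolt; interior L_c = 73 − 24 = 49, R_n = 237.6 kN/bolt. φR_n = 0.75 × (2×216 + 4×237.6) = 1036.8 kN.
Governing: min(1272.7, 1036.8) = 1036.8 kN → bearing.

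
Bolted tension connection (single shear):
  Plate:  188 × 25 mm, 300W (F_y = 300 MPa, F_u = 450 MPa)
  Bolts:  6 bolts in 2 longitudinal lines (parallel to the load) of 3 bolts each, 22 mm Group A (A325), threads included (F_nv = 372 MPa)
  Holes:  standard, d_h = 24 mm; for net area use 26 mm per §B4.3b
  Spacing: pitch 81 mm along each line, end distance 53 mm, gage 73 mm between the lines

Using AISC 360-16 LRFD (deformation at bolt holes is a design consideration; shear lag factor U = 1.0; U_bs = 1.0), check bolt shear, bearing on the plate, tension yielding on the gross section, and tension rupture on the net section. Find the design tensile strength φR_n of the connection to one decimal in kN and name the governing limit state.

636.3 kN (bolt shear governs)

Bolt shear: A_b = π(22)²/4 = 380.13 mm². φR_n = 0.75 × 372 × 380.13 × 6 × 1 = 636.3 kN.
Bearing (25 mm plate, F_u = 450 MPa): end bolts L_c = 53 − 24/2 = 41, R_n = min(1.2×41×25×450, 2.4×22×25×450) = 553.5 kN/bolt; interior L_c = 81 − 24 = 57, R_n = 594 kN/bolt. φR_n = 0.75 × (2×553.5 + 4×594) = 2612.3 kN.
Tension yield (gross): A_g = 188×25 = 4700 mm². φR_n = 0.90 × 300 × 4700 = 1269.0 kN.
Tension rupture (net): A_n = (188 − 2×26)×25 = 3400 mm² (U = 1.0, A_e = A_n). φR_n = 0.75 × 450 × 3400 = 1147.5 kN.
Governing: min(636.3, 2612.3, 1269.0, 1147.5) = 636.3 kN → bolt shear.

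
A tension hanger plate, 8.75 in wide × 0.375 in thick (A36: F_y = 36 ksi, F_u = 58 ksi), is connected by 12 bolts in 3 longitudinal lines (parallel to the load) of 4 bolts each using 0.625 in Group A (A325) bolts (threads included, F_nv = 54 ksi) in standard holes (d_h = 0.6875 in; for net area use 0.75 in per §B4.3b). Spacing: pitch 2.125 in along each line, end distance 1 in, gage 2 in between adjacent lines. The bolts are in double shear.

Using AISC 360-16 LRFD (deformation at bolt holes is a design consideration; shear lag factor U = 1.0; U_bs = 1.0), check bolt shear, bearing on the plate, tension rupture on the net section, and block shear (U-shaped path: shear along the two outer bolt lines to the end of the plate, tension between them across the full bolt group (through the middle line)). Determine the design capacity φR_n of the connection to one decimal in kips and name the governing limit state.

106.0 kips (net-section rupture governs)

Bolt shear: A_b = π(0.625)²/4 = 0.3068 in². φR_n = 0.75 × 54 × 0.3068 × 12 × 2 = 298.2 kips.
Bearing (0.375 in plate, F_u = 58 ksi): end bolts L_c = 1 − 0.6875/2 = 0.65625, R_n = min(1.2×0.65625×0.375×58, 2.4×0.625×0.375×58) = 17.128 kips/bolt; interior L_c = 2.125 − 0.6875 = 1.4375, R_n = 32.625 kips/bolt. φR_n = 0.75 × (3×17.128 + 9×32.625) = 258.8 kips.
Tension rupture (net): A_n = (8.75 − 3×0.75)×0.375 = 2.4375 in² (U = 1.0, A_e = A_n). φR_n = 0.75 × 58 × 2.4375 = 106.0 kips.
Block shear: shear path 2×[1+3×2.125] = 2×7.375 in, A_gv = 5.5313, A_nv = 2×(7.375 − 3.5×0.75)×0.375 = 3.5625 in²; tension across gage: (4 − 2×0.75)×0.375 = 0.9375 in². R_n = min(0.6×58×3.5625, 0.6×36×5.5313) + 1.0×58×0.9375 = min(123.98, 119.48) + 54.375 = 173.86 kips. φR_n = 0.75 × 173.86 = 130.4 kips.
Governing: min(298.2, 258.8, 106.0, 130.4) = 106.0 kips → net-section rupture.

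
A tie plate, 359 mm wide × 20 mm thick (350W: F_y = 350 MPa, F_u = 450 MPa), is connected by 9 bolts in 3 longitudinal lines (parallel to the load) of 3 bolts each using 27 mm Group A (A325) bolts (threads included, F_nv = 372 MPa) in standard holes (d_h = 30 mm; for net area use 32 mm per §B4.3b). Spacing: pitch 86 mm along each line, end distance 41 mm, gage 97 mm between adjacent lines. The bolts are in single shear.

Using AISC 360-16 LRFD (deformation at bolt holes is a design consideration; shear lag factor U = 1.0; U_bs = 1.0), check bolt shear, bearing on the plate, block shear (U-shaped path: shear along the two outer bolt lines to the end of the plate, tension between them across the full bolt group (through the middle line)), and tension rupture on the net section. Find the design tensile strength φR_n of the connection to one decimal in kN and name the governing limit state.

1437.7 kN (bolt shear governs)

Bolt shear: A_b = π(27)²/4 = 572.56 mm². φR_n = 0.75 × 372 × 572.56 × 9 × 1 = 1437.7 kN.
Bearing (20 mm plate, F_u = 450 MPa): end bolts L_c = 41 − 30/2 = 26, R_n = min(1.2×26×20×450, 2.4×27×20×450) = 280.8 kN/bolt; interior L_c = 86 − 30 = 56, R_n = 583.2 kN/bolt. φR_n = 0.75 × (3×280.8 + 6×583.2) = 3256.2 kN.
Block shear: shear path 2×[41+2×86] = 2×213 mm, A_gv = 8520, A_nv = 2×(213 − 2.5×32)×20 = 5320 mm²; tension across gage: (194 − 2×32)×20 = 2600 mm². R_n = min(0.6×450×5320, 0.6×350×8520) + 1.0×450×2600 = min(1436.4, 1789.2) + 1170 = 2606.4 kN. φR_n = 0.75 × 2606.4 = 1954.8 kN.
Tension rupture (net): A_n = (359 − 3×32)×20 = 5260 mm² (U = 1.0, A_e = A_n). φR_n = 0.75 × 450 × 5260 = 1775.3 kN.
Governing: min(1437.7, 3256.2, 1954.8, 1775.3) = 1437.7 kN → bolt shear.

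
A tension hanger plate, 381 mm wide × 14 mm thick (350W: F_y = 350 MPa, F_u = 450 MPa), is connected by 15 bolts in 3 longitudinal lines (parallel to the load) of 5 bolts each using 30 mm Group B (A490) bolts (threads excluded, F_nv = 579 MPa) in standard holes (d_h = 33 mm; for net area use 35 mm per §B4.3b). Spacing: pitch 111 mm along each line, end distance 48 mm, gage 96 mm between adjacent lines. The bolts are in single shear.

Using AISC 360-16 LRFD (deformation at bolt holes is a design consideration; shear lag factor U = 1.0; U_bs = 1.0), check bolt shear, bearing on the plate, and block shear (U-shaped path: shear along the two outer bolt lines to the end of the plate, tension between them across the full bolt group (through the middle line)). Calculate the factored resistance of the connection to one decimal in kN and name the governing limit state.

2473.1 kN (block shear governs)

Bolt shear: A_b = π(30)²/4 = 706.86 mm². φR_n = 0.75 × 579 × 706.86 × 15 × 1 = 4604.3 kN.
Bearing (14 mm plate, F_u = 450 MPa): end bolts L_c = 48 − 33/2 = 31.5, R_n = min(1.2×31.5×14×450, 2.4×30×14×450) = 238.14 kN/bolt; interior L_c = 111 − 33 = 78, R_n = 453.6 kN/bolt. φR_n = 0.75 × (3×238.14 + 12×453.6) = 4618.2 kN.
Block shear: shear path 2×[48+4×111] = 2×492 mm, A_gv = 13776, A_nv = 2×(492 − 4.5×35)×14 = 9366 mm²; tension across gage: (192 − 2×35)×14 = 1708 mm². R_n = min(0.6×450×9366, 0.6×350×13776) + 1.0×450×1708 = min(2528.8, 2893) + 768.6 = 3297.4 kN. φR_n = 0.75 × 3297.4 = 2473.1 kN.
Governing: min(4604.3, 4618.2, 2473.1) = 2473.1 kN → block shear.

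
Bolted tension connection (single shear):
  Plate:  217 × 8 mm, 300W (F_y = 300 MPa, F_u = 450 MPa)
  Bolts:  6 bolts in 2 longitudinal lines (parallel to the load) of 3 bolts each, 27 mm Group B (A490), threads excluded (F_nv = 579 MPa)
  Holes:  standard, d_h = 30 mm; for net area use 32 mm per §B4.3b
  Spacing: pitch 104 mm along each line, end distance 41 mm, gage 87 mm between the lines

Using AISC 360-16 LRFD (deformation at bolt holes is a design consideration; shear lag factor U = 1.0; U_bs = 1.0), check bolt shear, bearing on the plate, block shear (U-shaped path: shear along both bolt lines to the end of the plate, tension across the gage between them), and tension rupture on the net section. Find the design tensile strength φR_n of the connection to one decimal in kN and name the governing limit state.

Bolt shear: A_b = π(27)²/4 = 572.56 mm². φR_n = 0.75 × 579 × 572.56 × 6 × 1 = 1491.8 kN.
Bearing (8 mm plate, F_u = 450 MPa): end bolts L_c = 41 − 30/2 = 26, R_n = min(1.2×26×8×450, 2.4×27×8×450) = 112.32 kN/bolt; interior L_c = 104 − 30 = 74, R_n = 233.28 kN/bolt. φR_n = 0.75 × (2×112.32 + 4×233.28) = 868.3 kN.
Block shear: shear path 2×[41+2×104] = 2×249 mm, A_gv = 3984, A_nv = 2×(249 − 2.5×32)×8 = 2704 mm²; tension across gage: (87 − 1×32)×8 = 440 mm². R_n = min(0.6×450×2704, 0.6×300×3984) + 1.0×450×440 = min(730.08, 717.12) + 198 = 915.12 kN. φR_n = 0.75 × 915.12 = 686.3 kN.
Tension rupture (net): A_n = (217 − 2×32)×8 = 1224 mm² (U = 1.0, A_e = A_n). φR_n = 0.75 × 450 × 1224 = 413.1 kN.
Governing: min(1491.8, 868.3, 686.3, 413.1) = 413.1 kN → net-section rupture.

413.1 kN (net-section rupture governs)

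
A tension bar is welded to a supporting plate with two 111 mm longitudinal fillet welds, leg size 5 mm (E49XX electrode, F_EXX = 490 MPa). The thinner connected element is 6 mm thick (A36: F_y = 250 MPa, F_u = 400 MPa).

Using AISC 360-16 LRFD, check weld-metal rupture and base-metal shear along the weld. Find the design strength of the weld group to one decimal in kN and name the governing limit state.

173.0 kN (weld metal governs)

Weld metal: throat = 0.707×5 = 3.535 mm, L = 2×111 = 222 mm. φR_n = 0.75 × 0.6 × 490 × 3.535 × 222 = 173.0 kN.
Base metal shear (6 mm plate): yield φR_n = 1.0×0.6×250×6×222 = 199.8 kN; rupture φR_n = 0.75×0.6×400×6×222 = 239.8 kN; take 199.8 kN (yield).
Governing: min(173.0, 199.8) = 173.0 kN → weld metal.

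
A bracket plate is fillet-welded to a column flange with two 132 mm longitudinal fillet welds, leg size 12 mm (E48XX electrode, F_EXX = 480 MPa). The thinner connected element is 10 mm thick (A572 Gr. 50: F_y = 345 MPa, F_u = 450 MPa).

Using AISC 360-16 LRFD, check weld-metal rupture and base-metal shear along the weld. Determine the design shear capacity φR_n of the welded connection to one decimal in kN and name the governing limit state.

483.8 kN (weld metal governs)

Weld metal: throat = 0.707×12 = 8.484 mm, L = 2×132 = 264 mm. φR_n = 0.75 × 0.6 × 480 × 8.484 × 264 = 483.8 kN.
Base metal shear (10 mm plate): yield φR_n = 1.0×0.6×345×10×264 = 546.5 kN; rupture φR_n = 0.75×0.6×450×10×264 = 534.6 kN; take 534.6 kN (rupture).
Governing: min(483.8, 534.6) = 483.8 kN → weld metal.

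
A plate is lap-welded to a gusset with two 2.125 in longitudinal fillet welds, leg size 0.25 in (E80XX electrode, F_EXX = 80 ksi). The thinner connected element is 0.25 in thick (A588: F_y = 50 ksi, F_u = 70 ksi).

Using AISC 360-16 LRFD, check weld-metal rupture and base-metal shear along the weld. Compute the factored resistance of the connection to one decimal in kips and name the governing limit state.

Weld metal: throat = 0.707×0.25 = 0.17675 in, L = 2×2.125 = 4.25 in. φR_n = 0.75 × 0.6 × 80 × 0.17675 × 4.25 = 27.0 kips.
Base metal shear (0.25 in plate): yield φR_n = 1.0×0.6×50×0.25×4.25 = 31.9 kips; rupture φR_n = 0.75×0.6×70×0.25×4.25 = 33.5 kips; take 31.9 kips (yield).
Governing: min(27.0, 31.9) = 27.0 kips → weld metal.

27.0 kips (weld metal governs)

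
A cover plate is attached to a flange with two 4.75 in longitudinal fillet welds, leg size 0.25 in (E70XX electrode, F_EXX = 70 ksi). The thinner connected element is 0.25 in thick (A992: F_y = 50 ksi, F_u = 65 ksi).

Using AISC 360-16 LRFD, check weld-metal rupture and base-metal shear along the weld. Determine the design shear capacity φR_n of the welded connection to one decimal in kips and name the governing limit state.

52.9 kips (weld metal governs)

Weld metal: throat = 0.707×0.25 = 0.17675 in, L = 2×4.75 = 9.5 in. φR_n = 0.75 × 0.6 × 70 × 0.17675 × 9.5 = 52.9 kips.
Base metal shear (0.25 in plate): yield φR_n = 1.0×0.6×50×0.25×9.5 = 71.3 kips; rupture φR_n = 0.75×0.6×65×0.25×9.5 = 69.5 kips; take 69.5 kips (rupture).
Governing: min(52.9, 69.5) = 52.9 kips → weld metal.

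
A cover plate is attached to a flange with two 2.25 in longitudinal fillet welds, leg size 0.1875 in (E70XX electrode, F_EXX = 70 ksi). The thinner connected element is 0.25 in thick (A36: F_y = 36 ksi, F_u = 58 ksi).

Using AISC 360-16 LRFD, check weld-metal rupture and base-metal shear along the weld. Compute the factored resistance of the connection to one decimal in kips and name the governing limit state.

Weld metal: throat = 0.707×0.1875 = 0.13256 in, L = 2×2.25 = 4.5 in. φR_n = 0.75 × 0.6 × 70 × 0.13256 × 4.5 = 18.8 kips.
Base metal shear (0.25 in plate): yield φR_n = 1.0×0.6×36×0.25×4.5 = 24.3 kips; rupture φR_n = 0.75×0.6×58×0.25×4.5 = 29.4 kips; take 24.3 kips (yield).
Governing: min(18.8, 24.3) = 18.8 kips → weld metal.

18.8 kips (weld metal governs)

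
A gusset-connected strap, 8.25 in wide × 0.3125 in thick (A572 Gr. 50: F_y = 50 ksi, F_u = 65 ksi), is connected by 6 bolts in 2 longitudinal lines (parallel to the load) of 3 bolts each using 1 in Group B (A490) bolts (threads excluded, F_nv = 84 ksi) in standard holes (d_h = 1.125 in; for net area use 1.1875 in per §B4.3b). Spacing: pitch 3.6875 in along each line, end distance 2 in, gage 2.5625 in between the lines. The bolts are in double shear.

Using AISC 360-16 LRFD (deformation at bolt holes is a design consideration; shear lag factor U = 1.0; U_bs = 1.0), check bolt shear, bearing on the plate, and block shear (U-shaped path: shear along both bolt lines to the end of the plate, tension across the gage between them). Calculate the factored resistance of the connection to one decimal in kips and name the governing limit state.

Bolt shear: A_b = π(1)²/4 = 0.7854 in². φR_n = 0.75 × 84 × 0.7854 × 6 × 2 = 593.8 kips.
Bearing (0.3125 in plate, F_u = 65 ksi): end bolts L_c = 2 − 1.125/2 = 1.4375, R_n = min(1.2×1.4375×0.3125×65, 2.4×1×0.3125×65) = 35.039 kips/bolt; interior L_c = 3.6875 − 1.125 = 2.5625, R_n = 48.75 kips/bolt. φR_n = 0.75 × (2×35.039 + 4×48.75) = 198.8 kips.
Block shear: shear path 2×[2+2×3.6875] = 2×9.375 in, A_gv = 5.8594, A_nv = 2×(9.375 − 2.5×1.1875)×0.3125 = 4.0039 in²; tension across gage: (2.5625 − 1×1.1875)×0.3125 = 0.42969 in². R_n = min(0.6×65×4.0039, 0.6×50×5.8594) + 1.0×65×0.42969 = min(156.15, 175.78) + 27.93 = 184.08 kips. φR_n = 0.75 × 184.08 = 138.1 kips.
Governing: min(593.8, 198.8, 138.1) = 138.1 kips → block shear.

138.1 kips (block shear governs)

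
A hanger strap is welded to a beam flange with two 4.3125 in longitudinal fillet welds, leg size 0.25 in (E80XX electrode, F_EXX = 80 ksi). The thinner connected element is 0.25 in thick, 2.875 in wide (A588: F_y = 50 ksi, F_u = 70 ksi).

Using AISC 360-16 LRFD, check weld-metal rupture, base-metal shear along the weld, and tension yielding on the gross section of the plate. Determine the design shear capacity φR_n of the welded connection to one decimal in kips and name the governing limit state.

32.3 kips (gross-section yield governs)

Weld metal: throat = 0.707×0.25 = 0.17675 in, L = 2×4.3125 = 8.625 in. φR_n = 0.75 × 0.6 × 80 × 0.17675 × 8.625 = 54.9 kips.
Base metal shear (0.25 in plate): yield φR_n = 1.0×0.6×50×0.25×8.625 = 64.7 kips; rupture φR_n = 0.75×0.6×70×0.25×8.625 = 67.9 kips; take 64.7 kips (yield).
Tension yield (gross): A_g = 2.875×0.25 = 0.71875 in². φR_n = 0.90 × 50 × 0.71875 = 32.3 kips.
Governing: min(54.9, 64.7, 32.3) = 32.3 kips → gross-section yield.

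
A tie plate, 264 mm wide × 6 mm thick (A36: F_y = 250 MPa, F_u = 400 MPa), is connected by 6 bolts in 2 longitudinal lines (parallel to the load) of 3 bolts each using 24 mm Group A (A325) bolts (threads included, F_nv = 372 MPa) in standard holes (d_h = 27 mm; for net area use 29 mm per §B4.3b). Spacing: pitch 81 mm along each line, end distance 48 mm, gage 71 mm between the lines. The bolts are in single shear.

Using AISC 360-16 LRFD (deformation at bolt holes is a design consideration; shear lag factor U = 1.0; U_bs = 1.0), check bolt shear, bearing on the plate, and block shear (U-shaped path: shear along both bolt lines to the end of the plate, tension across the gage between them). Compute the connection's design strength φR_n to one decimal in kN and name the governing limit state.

359.1 kN (block shear governs)

Bolt shear: A_b = π(24)²/4 = 452.39 mm². φR_n = 0.75 × 372 × 452.39 × 6 × 1 = 757.3 kN.
Bearing (6 mm plate, F_u = 400 MPa): end bolts L_c = 48 − 27/2 = 34.5, R_n = min(1.2×34.5×6×400, 2.4×24×6×400) = 99.36 kN/bolt; interior L_c = 81 − 27 = 54, R_n = 138.24 kN/bolt. φR_n = 0.75 × (2×99.36 + 4×138.24) = 563.8 kN.
Block shear: shear path 2×[48+2×81] = 2×210 mm, A_gv = 2520, A_nv = 2×(210 − 2.5×29)×6 = 1650 mm²; tension across gage: (71 − 1×29)×6 = 252 mm². R_n = min(0.6×400×1650, 0.6×250×2520) + 1.0×400×252 = min(396, 378) + 100.8 = 478.8 kN. φR_n = 0.75 × 478.8 = 359.1 kN.
Governing: min(757.3, 563.8, 359.1) = 359.1 kN → block shear.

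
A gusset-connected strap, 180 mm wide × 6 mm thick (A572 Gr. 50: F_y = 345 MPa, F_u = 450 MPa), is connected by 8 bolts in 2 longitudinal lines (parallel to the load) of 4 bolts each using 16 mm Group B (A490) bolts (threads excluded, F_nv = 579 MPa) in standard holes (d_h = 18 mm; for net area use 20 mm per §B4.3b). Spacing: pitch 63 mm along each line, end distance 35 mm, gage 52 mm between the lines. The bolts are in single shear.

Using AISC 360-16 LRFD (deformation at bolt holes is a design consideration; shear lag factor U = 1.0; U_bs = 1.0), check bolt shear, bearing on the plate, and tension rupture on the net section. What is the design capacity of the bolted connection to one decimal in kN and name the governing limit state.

283.5 kN (net-section rupture governs)

Bolt shear: A_b = π(16)²/4 = 201.06 mm². φR_n = 0.75 × 579 × 201.06 × 8 × 1 = 698.5 kN.
Bearing (6 mm plate, F_u = 450 MPa): end bolts L_c = 35 − 18/2 = 26, R_n = min(1.2×26×6×450, 2.4×16×6×450) = 84.24 kN/bolt; interior L_c = 63 − 18 = 45, R_n = 103.68 kN/bolt. φR_n = 0.75 × (2×84.24 + 6×103.68) = 592.9 kN.
Tension rupture (net): A_n = (180 − 2×20)×6 = 840 mm² (U = 1.0, A_e = A_n). φR_n = 0.75 × 450 × 840 = 283.5 kN.
Governing: min(698.5, 592.9, 283.5) = 283.5 kN → net-section rupture.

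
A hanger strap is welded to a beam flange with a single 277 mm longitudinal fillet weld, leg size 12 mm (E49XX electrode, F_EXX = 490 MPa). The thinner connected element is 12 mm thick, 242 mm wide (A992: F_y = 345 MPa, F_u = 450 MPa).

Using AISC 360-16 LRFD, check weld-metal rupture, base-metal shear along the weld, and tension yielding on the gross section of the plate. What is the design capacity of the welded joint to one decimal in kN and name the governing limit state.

518.2 kN (weld metal governs)

Weld metal: throat = 0.707×12 = 8.484 mm, L = 277 mm. φR_n = 0.75 × 0.6 × 490 × 8.484 × 277 = 518.2 kN.
Base metal shear (12 mm plate): yield φR_n = 1.0×0.6×345×12×277 = 688.1 kN; rupture φR_n = 0.75×0.6×450×12×277 = 673.1 kN; take 673.1 kN (rupture).
Tension yield (gross): A_g = 242×12 = 2904 mm². φR_n = 0.90 × 345 × 2904 = 901.7 kN.
Governing: min(518.2, 673.1, 901.7) = 518.2 kN → weld metal.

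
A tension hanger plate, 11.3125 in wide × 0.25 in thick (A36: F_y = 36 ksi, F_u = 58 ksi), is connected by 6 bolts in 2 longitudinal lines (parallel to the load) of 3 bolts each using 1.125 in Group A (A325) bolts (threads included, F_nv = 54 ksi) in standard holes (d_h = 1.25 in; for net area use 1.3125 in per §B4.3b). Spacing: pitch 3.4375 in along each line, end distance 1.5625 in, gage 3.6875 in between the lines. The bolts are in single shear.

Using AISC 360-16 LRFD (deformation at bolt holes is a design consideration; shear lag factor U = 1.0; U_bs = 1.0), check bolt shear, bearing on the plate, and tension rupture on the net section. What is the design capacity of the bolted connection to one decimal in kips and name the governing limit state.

Bolt shear: A_b = π(1.125)²/4 = 0.99402 in². φR_n = 0.75 × 54 × 0.99402 × 6 × 1 = 241.5 kips.
Bearing (0.25 in plate, F_u = 58 ksi): end bolts L_c = 1.5625 − 1.25/2 = 0.9375, R_n = min(1.2×0.9375×0.25×58, 2.4×1.125×0.25×58) = 16.313 kips/bolt; interior L_c = 3.4375 − 1.25 = 2.1875, R_n = 38.063 kips/bolt. φR_n = 0.75 × (2×16.313 + 4×38.063) = 138.7 kips.
Tension rupture (net): A_n = (11.3125 − 2×1.3125)×0.25 = 2.1719 in² (U = 1.0, A_e = A_n). φR_n = 0.75 × 58 × 2.1719 = 94.5 kips.
Governing: min(241.5, 138.7, 94.5) = 94.5 kips → net-section rupture.

94.5 kips (net-section rupture governs)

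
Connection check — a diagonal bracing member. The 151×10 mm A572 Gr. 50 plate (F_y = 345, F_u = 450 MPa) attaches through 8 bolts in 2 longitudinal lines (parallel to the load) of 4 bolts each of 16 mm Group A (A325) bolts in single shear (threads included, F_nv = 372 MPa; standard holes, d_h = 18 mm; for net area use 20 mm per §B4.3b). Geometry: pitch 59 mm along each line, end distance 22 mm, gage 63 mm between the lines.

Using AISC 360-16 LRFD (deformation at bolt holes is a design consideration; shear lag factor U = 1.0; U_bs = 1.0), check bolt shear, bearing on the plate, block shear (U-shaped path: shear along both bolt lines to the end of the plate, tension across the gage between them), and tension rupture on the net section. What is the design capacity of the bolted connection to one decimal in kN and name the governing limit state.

374.6 kN (net-section rupture governs)

Bolt shear: A_b = π(16)²/4 = 201.06 mm². φR_n = 0.75 × 372 × 201.06 × 8 × 1 = 448.8 kN.
Bearing (10 mm plate, F_u = 450 MPa): end bolts L_c = 22 − 18/2 = 13, R_n = min(1.2×13×10×450, 2.4×16×10×450) = 70.2 kN/bolt; interior L_c = 59 − 18 = 41, R_n = 172.8 kN/bolt. φR_n = 0.75 × (2×70.2 + 6×172.8) = 882.9 kN.
Block shear: shear path 2×[22+3×59] = 2×199 mm, A_gv = 3980, A_nv = 2×(199 − 3.5×20)×10 = 2580 mm²; tension across gage: (63 − 1×20)×10 = 430 mm². R_n = min(0.6×450×2580, 0.6×345×3980) + 1.0×450×430 = min(696.6, 823.86) + 193.5 = 890.1 kN. φR_n = 0.75 × 890.1 = 667.6 kN.
Tension rupture (net): A_n = (151 − 2×20)×10 = 1110 mm² (U = 1.0, A_e = A_n). φR_n = 0.75 × 450 × 1110 = 374.6 kN.
Governing: min(448.8, 882.9, 667.6, 374.6) = 374.6 kN → net-section rupture.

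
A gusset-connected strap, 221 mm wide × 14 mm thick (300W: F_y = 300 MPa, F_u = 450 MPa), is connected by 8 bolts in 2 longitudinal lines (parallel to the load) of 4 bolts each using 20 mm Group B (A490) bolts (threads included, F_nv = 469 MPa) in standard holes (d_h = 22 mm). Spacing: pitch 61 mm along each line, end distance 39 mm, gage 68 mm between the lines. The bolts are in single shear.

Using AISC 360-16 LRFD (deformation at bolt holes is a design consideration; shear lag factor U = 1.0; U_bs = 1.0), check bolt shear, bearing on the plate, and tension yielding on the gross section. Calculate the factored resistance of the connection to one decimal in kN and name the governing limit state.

Bolt shear: A_b = π(20)²/4 = 314.16 mm². φR_n = 0.75 × 469 × 314.16 × 8 × 1 = 884.0 kN.
Bearing (14 mm plate, F_u = 450 MPa): end bolts L_c = 39 − 22/2 = 28, R_n = min(1.2×28×14×450, 2.4×20×14×450) = 211.68 kN/bolt; interior L_c = 61 − 22 = 39, R_n = 294.84 kN/bolt. φR_n = 0.75 × (2×211.68 + 6×294.84) = 1644.3 kN.
Tension yield (gross): A_g = 221×14 = 3094 mm². φR_n = 0.90 × 300 × 3094 = 835.4 kN.
Governing: min(884.0, 1644.3, 835.4) = 835.4 kN → gross-section yield.

835.4 kN (gross-section yield governs)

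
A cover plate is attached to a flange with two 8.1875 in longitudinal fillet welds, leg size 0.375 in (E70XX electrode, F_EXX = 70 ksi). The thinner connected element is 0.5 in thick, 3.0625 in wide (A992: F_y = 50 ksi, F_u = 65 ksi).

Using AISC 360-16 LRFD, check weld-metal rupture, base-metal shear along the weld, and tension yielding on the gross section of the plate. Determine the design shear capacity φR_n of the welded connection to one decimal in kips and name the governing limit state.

68.9 kips (gross-section yield governs)

Weld metal: throat = 0.707×0.375 = 0.26513 in, L = 2×8.1875 = 16.375 in. φR_n = 0.75 × 0.6 × 70 × 0.26513 × 16.375 = 136.8 kips.
Base metal shear (0.5 in plate): yield φR_n = 1.0×0.6×50×0.5×16.375 = 245.6 kips; rupture φR_n = 0.75×0.6×65×0.5×16.375 = 239.5 kips; take 239.5 kips (rupture).
Tension yield (gross): A_g = 3.0625×0.5 = 1.5313 in². φR_n = 0.90 × 50 × 1.5313 = 68.9 kips.
Governing: min(136.8, 239.5, 68.9) = 68.9 kips → gross-section yield.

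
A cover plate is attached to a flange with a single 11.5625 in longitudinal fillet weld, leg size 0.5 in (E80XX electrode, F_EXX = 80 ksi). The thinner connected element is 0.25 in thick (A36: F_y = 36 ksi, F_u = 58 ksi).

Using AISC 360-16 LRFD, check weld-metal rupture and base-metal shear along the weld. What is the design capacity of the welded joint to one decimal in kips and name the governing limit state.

62.4 kips (base-metal shear governs)

Weld metal: throat = 0.707×0.5 = 0.3535 in, L = 11.5625 in. φR_n = 0.75 × 0.6 × 80 × 0.3535 × 11.5625 = 147.1 kips.
Base metal shear (0.25 in plate): yield φR_n = 1.0×0.6×36×0.25×11.5625 = 62.4 kips; rupture φR_n = 0.75×0.6×58×0.25×11.5625 = 75.4 kips; take 62.4 kips (yield).
Governing: min(147.1, 62.4) = 62.4 kips → base-metal shear.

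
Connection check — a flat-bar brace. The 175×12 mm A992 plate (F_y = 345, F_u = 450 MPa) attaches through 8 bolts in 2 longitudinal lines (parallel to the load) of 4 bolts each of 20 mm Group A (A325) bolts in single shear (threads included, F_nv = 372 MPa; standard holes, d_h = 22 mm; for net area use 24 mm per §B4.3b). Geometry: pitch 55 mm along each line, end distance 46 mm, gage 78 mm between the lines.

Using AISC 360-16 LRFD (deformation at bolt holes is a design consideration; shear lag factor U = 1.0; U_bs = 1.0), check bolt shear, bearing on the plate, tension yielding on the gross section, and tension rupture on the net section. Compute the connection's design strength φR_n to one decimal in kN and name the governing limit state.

Bolt shear: A_b = π(20)²/4 = 314.16 mm². φR_n = 0.75 × 372 × 314.16 × 8 × 1 = 701.2 kN.
Bearing (12 mm plate, F_u = 450 MPa): end bolts L_c = 46 − 22/2 = 35, R_n = min(1.2×35×12×450, 2.4×20×12×450) = 226.8 kN/bolt; interior L_c = 55 − 22 = 33, R_n = 213.84 kN/bolt. φR_n = 0.75 × (2×226.8 + 6×213.84) = 1302.5 kN.
Tension yield (gross): A_g = 175×12 = 2100 mm². φR_n = 0.90 × 345 × 2100 = 652.1 kN.
Tension rupture (net): A_n = (175 − 2×24)×12 = 1524 mm² (U = 1.0, A_e = A_n). φR_n = 0.75 × 450 × 1524 = 514.4 kN.
Governing: min(701.2, 1302.5, 652.1, 514.4) = 514.4 kN → net-section rupture.

514.4 kN (net-section rupture governs)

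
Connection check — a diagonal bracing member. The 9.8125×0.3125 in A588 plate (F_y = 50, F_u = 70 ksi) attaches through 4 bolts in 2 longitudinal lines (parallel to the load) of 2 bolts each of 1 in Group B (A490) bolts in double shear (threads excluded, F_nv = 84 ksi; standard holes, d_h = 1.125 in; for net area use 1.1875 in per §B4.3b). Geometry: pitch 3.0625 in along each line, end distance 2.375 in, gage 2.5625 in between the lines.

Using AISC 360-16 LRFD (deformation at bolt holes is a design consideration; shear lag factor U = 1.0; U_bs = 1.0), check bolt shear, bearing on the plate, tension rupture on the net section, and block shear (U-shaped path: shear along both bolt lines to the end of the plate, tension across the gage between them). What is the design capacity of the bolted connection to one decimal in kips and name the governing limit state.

94.5 kips (block shear governs)

Bolt shear: A_b = π(1)²/4 = 0.7854 in². φR_n = 0.75 × 84 × 0.7854 × 4 × 2 = 395.8 kips.
Bearing (0.3125 in plate, F_u = 70 ksi): end bolts L_c = 2.375 − 1.125/2 = 1.8125, R_n = min(1.2×1.8125×0.3125×70, 2.4×1×0.3125×70) = 47.578 kips/bolt; interior L_c = 3.0625 − 1.125 = 1.9375, R_n = 50.859 kips/bolt. φR_n = 0.75 × (2×47.578 + 2×50.859) = 147.7 kips.
Tension rupture (net): A_n = (9.8125 − 2×1.1875)×0.3125 = 2.3242 in² (U = 1.0, A_e = A_n). φR_n = 0.75 × 70 × 2.3242 = 122.0 kips.
Block shear: shear path 2×[2.375+1×3.0625] = 2×5.4375 in, A_gv = 3.3984, A_nv = 2×(5.4375 − 1.5×1.1875)×0.3125 = 2.2852 in²; tension across gage: (2.5625 − 1×1.1875)×0.3125 = 0.42969 in². R_n = min(0.6×70×2.2852, 0.6×50×3.3984) + 1.0×70×0.42969 = min(95.978, 101.95) + 30.078 = 126.06 kips. φR_n = 0.75 × 126.06 = 94.5 kips.
Governing: min(395.8, 147.7, 122.0, 94.5) = 94.5 kips → block shear.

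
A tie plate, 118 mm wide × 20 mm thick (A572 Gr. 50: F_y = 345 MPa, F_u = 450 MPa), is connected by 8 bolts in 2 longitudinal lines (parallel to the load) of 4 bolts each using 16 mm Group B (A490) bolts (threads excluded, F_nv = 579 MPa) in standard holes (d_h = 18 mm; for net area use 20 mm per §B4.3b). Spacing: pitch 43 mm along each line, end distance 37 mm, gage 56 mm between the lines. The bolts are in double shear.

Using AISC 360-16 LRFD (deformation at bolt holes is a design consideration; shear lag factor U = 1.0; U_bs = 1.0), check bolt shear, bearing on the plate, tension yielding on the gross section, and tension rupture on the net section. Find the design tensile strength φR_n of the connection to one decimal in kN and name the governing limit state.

Bolt shear: A_b = π(16)²/4 = 201.06 mm². φR_n = 0.75 × 579 × 201.06 × 8 × 2 = 1397.0 kN.
Bearing (20 mm plate, F_u = 450 MPa): end bolts L_c = 37 − 18/2 = 28, R_n = min(1.2×28×20×450, 2.4×16×20×450) = 302.4 kN/bolt; interior L_c = 43 − 18 = 25, R_n = 270 kN/bolt. φR_n = 0.75 × (2×302.4 + 6×270) = 1668.6 kN.
Tension yield (gross): A_g = 118×20 = 2360 mm². φR_n = 0.90 × 345 × 2360 = 732.8 kN.
Tension rupture (net): A_n = (118 − 2×20)×20 = 1560 mm² (U = 1.0, A_e = A_n). φR_n = 0.75 × 450 × 1560 = 526.5 kN.
Governing: min(1397.0, 1668.6, 732.8, 526.5) = 526.5 kN → net-section rupture.

526.5 kN (net-section rupture governs)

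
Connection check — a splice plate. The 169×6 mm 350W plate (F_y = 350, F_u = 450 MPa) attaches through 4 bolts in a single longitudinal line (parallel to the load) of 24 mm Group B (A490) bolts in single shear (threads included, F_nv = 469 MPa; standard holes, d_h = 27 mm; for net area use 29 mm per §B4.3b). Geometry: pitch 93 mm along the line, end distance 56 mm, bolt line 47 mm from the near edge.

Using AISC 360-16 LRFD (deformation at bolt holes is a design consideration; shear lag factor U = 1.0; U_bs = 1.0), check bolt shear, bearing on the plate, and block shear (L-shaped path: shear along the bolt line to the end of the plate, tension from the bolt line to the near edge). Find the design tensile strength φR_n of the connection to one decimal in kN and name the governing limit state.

Bolt shear: A_b = π(24)²/4 = 452.39 mm². φR_n = 0.75 × 469 × 452.39 × 4 × 1 = 636.5 kN.
Bearing (6 mm plate, F_u = 450 MPa): end bolts L_c = 56 − 27/2 = 42.5, R_n = min(1.2×42.5×6×450, 2.4×24×6×450) = 137.7 kN/bolt; interior L_c = 93 − 27 = 66, R_n = 155.52 kN/bolt. φR_n = 0.75 × (1×137.7 + 3×155.52) = 453.2 kN.
Block shear: shear path 1×[56+3×93] = 1×335 mm, A_gv = 2010, A_nv = 1×(335 − 3.5×29)×6 = 1401 mm²; tension to near edge: (47 − 0.5×29)×6 = 195 mm². R_n = min(0.6×450×1401, 0.6×350×2010) + 1.0×450×195 = min(378.27, 422.1) + 87.75 = 466.02 kN. φR_n = 0.75 × 466.02 = 349.5 kN.
Governing: min(636.5, 453.2, 349.5) = 349.5 kN → block shear.

349.5 kN (block shear governs)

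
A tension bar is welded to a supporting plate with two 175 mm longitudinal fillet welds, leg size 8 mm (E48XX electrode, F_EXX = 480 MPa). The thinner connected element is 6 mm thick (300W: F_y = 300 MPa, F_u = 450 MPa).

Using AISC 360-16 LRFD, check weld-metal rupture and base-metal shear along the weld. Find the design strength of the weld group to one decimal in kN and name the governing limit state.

378.0 kN (base-metal shear governs)

Weld metal: throat = 0.707×8 = 5.656 mm, L = 2×175 = 350 mm. φR_n = 0.75 × 0.6 × 480 × 5.656 × 350 = 427.6 kN.
Base metal shear (6 mm plate): yield φR_n = 1.0×0.6×300×6×350 = 378.0 kN; rupture φR_n = 0.75×0.6×450×6×350 = 425.3 kN; take 378.0 kN (yield).
Governing: min(427.6, 378.0) = 378.0 kN → base-metal shear.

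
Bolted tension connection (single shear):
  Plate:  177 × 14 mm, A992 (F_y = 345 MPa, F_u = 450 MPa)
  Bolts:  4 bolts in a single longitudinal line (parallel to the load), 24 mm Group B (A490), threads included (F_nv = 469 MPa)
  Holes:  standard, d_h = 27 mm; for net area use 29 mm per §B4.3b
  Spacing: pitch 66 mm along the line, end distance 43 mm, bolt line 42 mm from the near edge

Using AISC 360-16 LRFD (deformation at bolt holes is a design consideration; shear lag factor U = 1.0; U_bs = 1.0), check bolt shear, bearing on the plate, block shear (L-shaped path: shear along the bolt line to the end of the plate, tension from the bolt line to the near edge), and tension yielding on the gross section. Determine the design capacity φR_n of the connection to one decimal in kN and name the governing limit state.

Bolt shear: A_b = π(24)²/4 = 452.39 mm². φR_n = 0.75 × 469 × 452.39 × 4 × 1 = 636.5 kN.
Bearing (14 mm plate, F_u = 450 MPa): end bolts L_c = 43 − 27/2 = 29.5, R_n = min(1.2×29.5×14×450, 2.4×24×14×450) = 223.02 kN/bolt; interior L_c = 66 − 27 = 39, R_n = 294.84 kN/bolt. φR_n = 0.75 × (1×223.02 + 3×294.84) = 830.7 kN.
Block shear: shear path 1×[43+3×66] = 1×241 mm, A_gv = 3374, A_nv = 1×(241 − 3.5×29)×14 = 1953 mm²; tension to near edge: (42 − 0.5×29)×14 = 385 mm². R_n = min(0.6×450×1953, 0.6×345×3374) + 1.0×450×385 = min(527.31, 698.42) + 173.25 = 700.56 kN. φR_n = 0.75 × 700.56 = 525.4 kN.
Tension yield (gross): A_g = 177×14 = 2478 mm². φR_n = 0.90 × 345 × 2478 = 769.4 kN.
Governing: min(636.5, 830.7, 525.4, 769.4) = 525.4 kN → block shear.

525.4 kN (block shear governs)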